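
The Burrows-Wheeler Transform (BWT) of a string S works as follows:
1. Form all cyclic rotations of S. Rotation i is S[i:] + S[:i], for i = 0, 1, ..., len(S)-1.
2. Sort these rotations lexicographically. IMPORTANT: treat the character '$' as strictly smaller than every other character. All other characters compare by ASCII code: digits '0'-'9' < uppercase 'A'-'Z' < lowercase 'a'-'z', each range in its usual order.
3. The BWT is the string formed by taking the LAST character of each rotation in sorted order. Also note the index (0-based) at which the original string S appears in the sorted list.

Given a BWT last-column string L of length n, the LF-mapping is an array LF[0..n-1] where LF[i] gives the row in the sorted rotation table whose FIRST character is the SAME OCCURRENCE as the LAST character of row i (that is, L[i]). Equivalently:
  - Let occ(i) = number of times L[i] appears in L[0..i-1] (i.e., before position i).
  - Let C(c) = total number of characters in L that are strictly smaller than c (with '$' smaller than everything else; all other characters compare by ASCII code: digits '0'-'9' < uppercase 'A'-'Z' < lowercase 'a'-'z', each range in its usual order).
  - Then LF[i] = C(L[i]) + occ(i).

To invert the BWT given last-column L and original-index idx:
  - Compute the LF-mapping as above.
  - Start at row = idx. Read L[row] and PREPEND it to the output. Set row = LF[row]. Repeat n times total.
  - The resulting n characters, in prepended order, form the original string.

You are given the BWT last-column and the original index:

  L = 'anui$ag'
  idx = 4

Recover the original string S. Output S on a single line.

Answer: iguana$

Derivation:
LF mapping: 1 5 6 4 0 2 3
Walk LF starting at row 4, prepending L[row]:
  step 1: row=4, L[4]='$', prepend. Next row=LF[4]=0
  step 2: row=0, L[0]='a', prepend. Next row=LF[0]=1
  step 3: row=1, L[1]='n', prepend. Next row=LF[1]=5
  step 4: row=5, L[5]='a', prepend. Next row=LF[5]=2
  step 5: row=2, L[2]='u', prepend. Next row=LF[2]=6
  step 6: row=6, L[6]='g', prepend. Next row=LF[6]=3
  step 7: row=3, L[3]='i', prepend. Next row=LF[3]=4
Reversed output: iguana$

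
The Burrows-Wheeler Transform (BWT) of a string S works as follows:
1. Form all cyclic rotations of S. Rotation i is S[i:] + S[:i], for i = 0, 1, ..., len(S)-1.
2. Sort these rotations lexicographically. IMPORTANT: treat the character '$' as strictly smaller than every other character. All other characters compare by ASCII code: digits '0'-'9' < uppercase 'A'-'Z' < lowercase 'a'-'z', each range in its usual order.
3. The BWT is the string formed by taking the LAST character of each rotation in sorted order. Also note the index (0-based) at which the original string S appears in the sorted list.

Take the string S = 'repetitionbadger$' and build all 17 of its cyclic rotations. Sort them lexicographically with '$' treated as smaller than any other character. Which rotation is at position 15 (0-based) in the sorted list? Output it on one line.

Answer: tionbadger$repeti

Derivation:
All 17 rotations (rotation i = S[i:]+S[:i]):
  rot[0] = repetitionbadger$
  rot[1] = epetitionbadger$r
  rot[2] = petitionbadger$re
  rot[3] = etitionbadger$rep
  rot[4] = titionbadger$repe
  rot[5] = itionbadger$repet
  rot[6] = tionbadger$repeti
  rot[7] = ionbadger$repetit
  rot[8] = onbadger$repetiti
  rot[9] = nbadger$repetitio
  rot[10] = badger$repetition
  rot[11] = adger$repetitionb
  rot[12] = dger$repetitionba
  rot[13] = ger$repetitionbad
  rot[14] = er$repetitionbadg
  rot[15] = r$repetitionbadge
  rot[16] = $repetitionbadger
Sorted (with $ < everything):
  sorted[0] = $repetitionbadger
  sorted[1] = adger$repetitionb
  sorted[2] = badger$repetition
  sorted[3] = dger$repetitionba
  sorted[4] = epetitionbadger$r
  sorted[5] = er$repetitionbadg
  sorted[6] = etitionbadger$rep
  sorted[7] = ger$repetitionbad
  sorted[8] = ionbadger$repetit
  sorted[9] = itionbadger$repet
  sorted[10] = nbadger$repetitio
  sorted[11] = onbadger$repetiti
  sorted[12] = petitionbadger$re
  sorted[13] = r$repetitionbadge
  sorted[14] = repetitionbadger$
  sorted[15] = tionbadger$repeti
  sorted[16] = titionbadger$repe
sorted[15] = tionbadger$repeti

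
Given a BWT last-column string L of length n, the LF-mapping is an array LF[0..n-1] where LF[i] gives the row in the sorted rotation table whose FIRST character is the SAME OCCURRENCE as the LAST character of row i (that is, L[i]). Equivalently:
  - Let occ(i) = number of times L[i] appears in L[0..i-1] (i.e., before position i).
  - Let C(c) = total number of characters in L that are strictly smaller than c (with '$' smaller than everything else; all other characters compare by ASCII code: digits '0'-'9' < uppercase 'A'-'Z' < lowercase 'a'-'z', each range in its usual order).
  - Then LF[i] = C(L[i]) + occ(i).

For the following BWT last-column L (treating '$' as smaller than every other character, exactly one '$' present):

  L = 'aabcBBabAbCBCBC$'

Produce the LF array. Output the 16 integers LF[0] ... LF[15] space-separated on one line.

Answer: 9 10 12 15 2 3 11 13 1 14 6 4 7 5 8 0

Derivation:
Char counts: '$':1, 'A':1, 'B':4, 'C':3, 'a':3, 'b':3, 'c':1
C (first-col start): C('$')=0, C('A')=1, C('B')=2, C('C')=6, C('a')=9, C('b')=12, C('c')=15
L[0]='a': occ=0, LF[0]=C('a')+0=9+0=9
L[1]='a': occ=1, LF[1]=C('a')+1=9+1=10
L[2]='b': occ=0, LF[2]=C('b')+0=12+0=12
L[3]='c': occ=0, LF[3]=C('c')+0=15+0=15
L[4]='B': occ=0, LF[4]=C('B')+0=2+0=2
L[5]='B': occ=1, LF[5]=C('B')+1=2+1=3
L[6]='a': occ=2, LF[6]=C('a')+2=9+2=11
L[7]='b': occ=1, LF[7]=C('b')+1=12+1=13
L[8]='A': occ=0, LF[8]=C('A')+0=1+0=1
L[9]='b': occ=2, LF[9]=C('b')+2=12+2=14
L[10]='C': occ=0, LF[10]=C('C')+0=6+0=6
L[11]='B': occ=2, LF[11]=C('B')+2=2+2=4
L[12]='C': occ=1, LF[12]=C('C')+1=6+1=7
L[13]='B': occ=3, LF[13]=C('B')+3=2+3=5
L[14]='C': occ=2, LF[14]=C('C')+2=6+2=8
L[15]='$': occ=0, LF[15]=C('$')+0=0+0=0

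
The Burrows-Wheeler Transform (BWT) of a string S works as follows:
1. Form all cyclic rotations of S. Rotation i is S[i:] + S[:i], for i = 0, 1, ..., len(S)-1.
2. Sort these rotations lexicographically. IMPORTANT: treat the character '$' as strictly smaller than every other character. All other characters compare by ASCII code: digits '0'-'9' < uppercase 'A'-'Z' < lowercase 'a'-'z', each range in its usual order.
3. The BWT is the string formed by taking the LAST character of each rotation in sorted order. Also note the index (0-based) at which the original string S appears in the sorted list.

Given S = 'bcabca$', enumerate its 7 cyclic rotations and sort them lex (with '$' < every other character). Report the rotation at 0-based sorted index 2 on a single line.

All 7 rotations (rotation i = S[i:]+S[:i]):
  rot[0] = bcabca$
  rot[1] = cabca$b
  rot[2] = abca$bc
  rot[3] = bca$bca
  rot[4] = ca$bcab
  rot[5] = a$bcabc
  rot[6] = $bcabca
Sorted (with $ < everything):
  sorted[0] = $bcabca
  sorted[1] = a$bcabc
  sorted[2] = abca$bc
  sorted[3] = bca$bca
  sorted[4] = bcabca$
  sorted[5] = ca$bcab
  sorted[6] = cabca$b
sorted[2] = abca$bc

Answer: abca$bc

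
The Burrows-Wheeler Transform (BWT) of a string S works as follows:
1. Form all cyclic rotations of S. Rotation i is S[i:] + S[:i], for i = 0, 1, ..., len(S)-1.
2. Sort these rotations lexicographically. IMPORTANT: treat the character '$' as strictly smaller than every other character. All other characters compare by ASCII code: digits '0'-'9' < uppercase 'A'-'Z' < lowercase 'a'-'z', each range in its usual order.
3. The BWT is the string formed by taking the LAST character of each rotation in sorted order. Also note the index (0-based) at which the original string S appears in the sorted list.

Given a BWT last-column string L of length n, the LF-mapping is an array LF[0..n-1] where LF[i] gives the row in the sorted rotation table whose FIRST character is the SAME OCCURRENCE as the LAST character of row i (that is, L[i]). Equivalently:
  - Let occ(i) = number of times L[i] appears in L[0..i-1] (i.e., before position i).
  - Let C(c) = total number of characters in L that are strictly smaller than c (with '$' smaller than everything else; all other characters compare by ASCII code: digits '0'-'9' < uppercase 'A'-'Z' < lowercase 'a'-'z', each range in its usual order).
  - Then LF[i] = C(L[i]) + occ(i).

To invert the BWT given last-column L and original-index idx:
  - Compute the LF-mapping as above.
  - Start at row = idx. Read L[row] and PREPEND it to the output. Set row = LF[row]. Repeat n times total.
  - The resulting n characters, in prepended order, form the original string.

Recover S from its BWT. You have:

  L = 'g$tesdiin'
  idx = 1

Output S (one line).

LF mapping: 3 0 8 2 7 1 4 5 6
Walk LF starting at row 1, prepending L[row]:
  step 1: row=1, L[1]='$', prepend. Next row=LF[1]=0
  step 2: row=0, L[0]='g', prepend. Next row=LF[0]=3
  step 3: row=3, L[3]='e', prepend. Next row=LF[3]=2
  step 4: row=2, L[2]='t', prepend. Next row=LF[2]=8
  step 5: row=8, L[8]='n', prepend. Next row=LF[8]=6
  step 6: row=6, L[6]='i', prepend. Next row=LF[6]=4
  step 7: row=4, L[4]='s', prepend. Next row=LF[4]=7
  step 8: row=7, L[7]='i', prepend. Next row=LF[7]=5
  step 9: row=5, L[5]='d', prepend. Next row=LF[5]=1
Reversed output: disinteg$

Answer: disinteg$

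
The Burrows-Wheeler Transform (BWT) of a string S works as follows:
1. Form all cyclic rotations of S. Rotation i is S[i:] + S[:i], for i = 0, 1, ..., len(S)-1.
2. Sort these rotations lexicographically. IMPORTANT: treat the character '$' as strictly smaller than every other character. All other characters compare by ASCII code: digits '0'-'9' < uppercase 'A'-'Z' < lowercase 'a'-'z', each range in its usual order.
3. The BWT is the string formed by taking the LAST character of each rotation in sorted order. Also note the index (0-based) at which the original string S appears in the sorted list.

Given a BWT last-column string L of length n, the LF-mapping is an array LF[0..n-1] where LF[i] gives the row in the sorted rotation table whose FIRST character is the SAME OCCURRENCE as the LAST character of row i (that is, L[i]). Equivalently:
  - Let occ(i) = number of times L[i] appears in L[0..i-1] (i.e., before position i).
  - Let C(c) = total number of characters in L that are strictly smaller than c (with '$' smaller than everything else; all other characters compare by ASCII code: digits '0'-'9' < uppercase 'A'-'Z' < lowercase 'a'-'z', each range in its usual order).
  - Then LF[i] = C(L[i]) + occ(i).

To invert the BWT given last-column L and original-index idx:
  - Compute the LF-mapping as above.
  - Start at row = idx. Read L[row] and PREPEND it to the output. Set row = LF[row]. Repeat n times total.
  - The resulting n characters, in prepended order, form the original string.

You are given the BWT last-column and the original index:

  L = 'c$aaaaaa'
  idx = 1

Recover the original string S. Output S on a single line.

Answer: aaaaaac$

Derivation:
LF mapping: 7 0 1 2 3 4 5 6
Walk LF starting at row 1, prepending L[row]:
  step 1: row=1, L[1]='$', prepend. Next row=LF[1]=0
  step 2: row=0, L[0]='c', prepend. Next row=LF[0]=7
  step 3: row=7, L[7]='a', prepend. Next row=LF[7]=6
  step 4: row=6, L[6]='a', prepend. Next row=LF[6]=5
  step 5: row=5, L[5]='a', prepend. Next row=LF[5]=4
  step 6: row=4, L[4]='a', prepend. Next row=LF[4]=3
  step 7: row=3, L[3]='a', prepend. Next row=LF[3]=2
  step 8: row=2, L[2]='a', prepend. Next row=LF[2]=1
Reversed output: aaaaaac$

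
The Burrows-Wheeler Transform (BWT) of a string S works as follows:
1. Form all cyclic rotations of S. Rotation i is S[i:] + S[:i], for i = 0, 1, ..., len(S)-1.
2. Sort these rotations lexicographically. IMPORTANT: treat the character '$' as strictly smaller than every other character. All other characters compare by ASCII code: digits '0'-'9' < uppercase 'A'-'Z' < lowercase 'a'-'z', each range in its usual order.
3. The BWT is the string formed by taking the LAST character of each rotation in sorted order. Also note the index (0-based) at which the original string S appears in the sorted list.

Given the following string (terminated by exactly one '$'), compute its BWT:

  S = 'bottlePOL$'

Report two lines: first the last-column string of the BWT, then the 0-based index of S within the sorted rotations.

Answer: LOPe$ltbto
4

Derivation:
All 10 rotations (rotation i = S[i:]+S[:i]):
  rot[0] = bottlePOL$
  rot[1] = ottlePOL$b
  rot[2] = ttlePOL$bo
  rot[3] = tlePOL$bot
  rot[4] = lePOL$bott
  rot[5] = ePOL$bottl
  rot[6] = POL$bottle
  rot[7] = OL$bottleP
  rot[8] = L$bottlePO
  rot[9] = $bottlePOL
Sorted (with $ < everything):
  sorted[0] = $bottlePOL  (last char: 'L')
  sorted[1] = L$bottlePO  (last char: 'O')
  sorted[2] = OL$bottleP  (last char: 'P')
  sorted[3] = POL$bottle  (last char: 'e')
  sorted[4] = bottlePOL$  (last char: '$')
  sorted[5] = ePOL$bottl  (last char: 'l')
  sorted[6] = lePOL$bott  (last char: 't')
  sorted[7] = ottlePOL$b  (last char: 'b')
  sorted[8] = tlePOL$bot  (last char: 't')
  sorted[9] = ttlePOL$bo  (last char: 'o')
Last column: LOPe$ltbto
Original string S is at sorted index 4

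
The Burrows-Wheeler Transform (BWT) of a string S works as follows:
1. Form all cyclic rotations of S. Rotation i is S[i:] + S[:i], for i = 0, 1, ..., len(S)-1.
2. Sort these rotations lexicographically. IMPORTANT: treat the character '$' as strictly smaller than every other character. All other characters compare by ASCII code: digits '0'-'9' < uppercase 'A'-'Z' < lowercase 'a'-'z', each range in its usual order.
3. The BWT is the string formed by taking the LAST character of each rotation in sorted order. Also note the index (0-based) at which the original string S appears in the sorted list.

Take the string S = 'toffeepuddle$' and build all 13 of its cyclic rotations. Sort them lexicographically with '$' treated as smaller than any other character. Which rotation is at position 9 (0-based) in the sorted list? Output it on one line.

All 13 rotations (rotation i = S[i:]+S[:i]):
  rot[0] = toffeepuddle$
  rot[1] = offeepuddle$t
  rot[2] = ffeepuddle$to
  rot[3] = feepuddle$tof
  rot[4] = eepuddle$toff
  rot[5] = epuddle$toffe
  rot[6] = puddle$toffee
  rot[7] = uddle$toffeep
  rot[8] = ddle$toffeepu
  rot[9] = dle$toffeepud
  rot[10] = le$toffeepudd
  rot[11] = e$toffeepuddl
  rot[12] = $toffeepuddle
Sorted (with $ < everything):
  sorted[0] = $toffeepuddle
  sorted[1] = ddle$toffeepu
  sorted[2] = dle$toffeepud
  sorted[3] = e$toffeepuddl
  sorted[4] = eepuddle$toff
  sorted[5] = epuddle$toffe
  sorted[6] = feepuddle$tof
  sorted[7] = ffeepuddle$to
  sorted[8] = le$toffeepudd
  sorted[9] = offeepuddle$t
  sorted[10] = puddle$toffee
  sorted[11] = toffeepuddle$
  sorted[12] = uddle$toffeep
sorted[9] = offeepuddle$t

Answer: offeepuddle$t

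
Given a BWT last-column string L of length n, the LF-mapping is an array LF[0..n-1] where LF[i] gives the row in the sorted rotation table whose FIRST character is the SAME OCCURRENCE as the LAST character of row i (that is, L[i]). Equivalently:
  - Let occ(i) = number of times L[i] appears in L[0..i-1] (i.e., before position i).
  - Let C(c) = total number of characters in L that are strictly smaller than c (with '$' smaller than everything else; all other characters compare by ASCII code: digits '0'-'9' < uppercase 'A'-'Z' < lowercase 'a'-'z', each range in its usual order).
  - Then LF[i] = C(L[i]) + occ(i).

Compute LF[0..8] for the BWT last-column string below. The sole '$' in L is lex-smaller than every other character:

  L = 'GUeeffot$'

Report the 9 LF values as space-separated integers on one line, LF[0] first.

Answer: 1 2 3 4 5 6 7 8 0

Derivation:
Char counts: '$':1, 'G':1, 'U':1, 'e':2, 'f':2, 'o':1, 't':1
C (first-col start): C('$')=0, C('G')=1, C('U')=2, C('e')=3, C('f')=5, C('o')=7, C('t')=8
L[0]='G': occ=0, LF[0]=C('G')+0=1+0=1
L[1]='U': occ=0, LF[1]=C('U')+0=2+0=2
L[2]='e': occ=0, LF[2]=C('e')+0=3+0=3
L[3]='e': occ=1, LF[3]=C('e')+1=3+1=4
L[4]='f': occ=0, LF[4]=C('f')+0=5+0=5
L[5]='f': occ=1, LF[5]=C('f')+1=5+1=6
L[6]='o': occ=0, LF[6]=C('o')+0=7+0=7
L[7]='t': occ=0, LF[7]=C('t')+0=8+0=8
L[8]='$': occ=0, LF[8]=C('$')+0=0+0=0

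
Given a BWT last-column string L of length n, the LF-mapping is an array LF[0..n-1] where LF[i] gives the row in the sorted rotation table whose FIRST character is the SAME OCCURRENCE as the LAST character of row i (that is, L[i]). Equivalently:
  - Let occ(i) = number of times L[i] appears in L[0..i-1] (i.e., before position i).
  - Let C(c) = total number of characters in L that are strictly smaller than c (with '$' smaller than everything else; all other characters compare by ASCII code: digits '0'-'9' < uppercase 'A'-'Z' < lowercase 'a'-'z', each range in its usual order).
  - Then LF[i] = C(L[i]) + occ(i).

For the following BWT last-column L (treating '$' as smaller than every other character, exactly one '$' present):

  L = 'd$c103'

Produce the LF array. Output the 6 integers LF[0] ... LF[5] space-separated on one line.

Char counts: '$':1, '0':1, '1':1, '3':1, 'c':1, 'd':1
C (first-col start): C('$')=0, C('0')=1, C('1')=2, C('3')=3, C('c')=4, C('d')=5
L[0]='d': occ=0, LF[0]=C('d')+0=5+0=5
L[1]='$': occ=0, LF[1]=C('$')+0=0+0=0
L[2]='c': occ=0, LF[2]=C('c')+0=4+0=4
L[3]='1': occ=0, LF[3]=C('1')+0=2+0=2
L[4]='0': occ=0, LF[4]=C('0')+0=1+0=1
L[5]='3': occ=0, LF[5]=C('3')+0=3+0=3

Answer: 5 0 4 2 1 3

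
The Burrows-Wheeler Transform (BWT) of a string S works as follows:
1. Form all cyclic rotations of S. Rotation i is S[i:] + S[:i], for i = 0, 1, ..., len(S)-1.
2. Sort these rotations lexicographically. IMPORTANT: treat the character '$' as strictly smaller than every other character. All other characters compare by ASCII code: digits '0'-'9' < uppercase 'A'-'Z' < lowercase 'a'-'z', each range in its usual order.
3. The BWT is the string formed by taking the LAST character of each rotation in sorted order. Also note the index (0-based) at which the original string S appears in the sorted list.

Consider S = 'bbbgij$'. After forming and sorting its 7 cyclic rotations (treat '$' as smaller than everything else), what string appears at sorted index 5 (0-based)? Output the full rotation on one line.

All 7 rotations (rotation i = S[i:]+S[:i]):
  rot[0] = bbbgij$
  rot[1] = bbgij$b
  rot[2] = bgij$bb
  rot[3] = gij$bbb
  rot[4] = ij$bbbg
  rot[5] = j$bbbgi
  rot[6] = $bbbgij
Sorted (with $ < everything):
  sorted[0] = $bbbgij
  sorted[1] = bbbgij$
  sorted[2] = bbgij$b
  sorted[3] = bgij$bb
  sorted[4] = gij$bbb
  sorted[5] = ij$bbbg
  sorted[6] = j$bbbgi
sorted[5] = ij$bbbg

Answer: ij$bbbg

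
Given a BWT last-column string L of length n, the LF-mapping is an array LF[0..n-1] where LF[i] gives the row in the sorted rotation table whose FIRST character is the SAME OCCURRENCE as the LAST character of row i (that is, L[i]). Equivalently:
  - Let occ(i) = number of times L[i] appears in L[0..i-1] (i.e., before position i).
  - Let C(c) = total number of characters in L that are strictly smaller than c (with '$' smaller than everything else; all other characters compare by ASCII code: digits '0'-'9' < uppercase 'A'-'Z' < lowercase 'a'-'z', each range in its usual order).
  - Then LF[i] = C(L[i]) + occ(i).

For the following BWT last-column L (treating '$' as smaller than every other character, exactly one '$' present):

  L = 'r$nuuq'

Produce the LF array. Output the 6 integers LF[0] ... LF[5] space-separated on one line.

Answer: 3 0 1 4 5 2

Derivation:
Char counts: '$':1, 'n':1, 'q':1, 'r':1, 'u':2
C (first-col start): C('$')=0, C('n')=1, C('q')=2, C('r')=3, C('u')=4
L[0]='r': occ=0, LF[0]=C('r')+0=3+0=3
L[1]='$': occ=0, LF[1]=C('$')+0=0+0=0
L[2]='n': occ=0, LF[2]=C('n')+0=1+0=1
L[3]='u': occ=0, LF[3]=C('u')+0=4+0=4
L[4]='u': occ=1, LF[4]=C('u')+1=4+1=5
L[5]='q': occ=0, LF[5]=C('q')+0=2+0=2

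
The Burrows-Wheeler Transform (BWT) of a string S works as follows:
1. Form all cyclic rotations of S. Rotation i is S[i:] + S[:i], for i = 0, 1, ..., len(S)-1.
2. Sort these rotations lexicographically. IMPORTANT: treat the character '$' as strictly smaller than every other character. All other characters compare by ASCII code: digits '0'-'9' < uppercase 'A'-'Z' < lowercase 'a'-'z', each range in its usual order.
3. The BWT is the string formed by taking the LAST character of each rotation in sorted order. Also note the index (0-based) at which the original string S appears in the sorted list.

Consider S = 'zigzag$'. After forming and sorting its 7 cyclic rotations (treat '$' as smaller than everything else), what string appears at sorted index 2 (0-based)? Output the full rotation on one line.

All 7 rotations (rotation i = S[i:]+S[:i]):
  rot[0] = zigzag$
  rot[1] = igzag$z
  rot[2] = gzag$zi
  rot[3] = zag$zig
  rot[4] = ag$zigz
  rot[5] = g$zigza
  rot[6] = $zigzag
Sorted (with $ < everything):
  sorted[0] = $zigzag
  sorted[1] = ag$zigz
  sorted[2] = g$zigza
  sorted[3] = gzag$zi
  sorted[4] = igzag$z
  sorted[5] = zag$zig
  sorted[6] = zigzag$
sorted[2] = g$zigza

Answer: g$zigza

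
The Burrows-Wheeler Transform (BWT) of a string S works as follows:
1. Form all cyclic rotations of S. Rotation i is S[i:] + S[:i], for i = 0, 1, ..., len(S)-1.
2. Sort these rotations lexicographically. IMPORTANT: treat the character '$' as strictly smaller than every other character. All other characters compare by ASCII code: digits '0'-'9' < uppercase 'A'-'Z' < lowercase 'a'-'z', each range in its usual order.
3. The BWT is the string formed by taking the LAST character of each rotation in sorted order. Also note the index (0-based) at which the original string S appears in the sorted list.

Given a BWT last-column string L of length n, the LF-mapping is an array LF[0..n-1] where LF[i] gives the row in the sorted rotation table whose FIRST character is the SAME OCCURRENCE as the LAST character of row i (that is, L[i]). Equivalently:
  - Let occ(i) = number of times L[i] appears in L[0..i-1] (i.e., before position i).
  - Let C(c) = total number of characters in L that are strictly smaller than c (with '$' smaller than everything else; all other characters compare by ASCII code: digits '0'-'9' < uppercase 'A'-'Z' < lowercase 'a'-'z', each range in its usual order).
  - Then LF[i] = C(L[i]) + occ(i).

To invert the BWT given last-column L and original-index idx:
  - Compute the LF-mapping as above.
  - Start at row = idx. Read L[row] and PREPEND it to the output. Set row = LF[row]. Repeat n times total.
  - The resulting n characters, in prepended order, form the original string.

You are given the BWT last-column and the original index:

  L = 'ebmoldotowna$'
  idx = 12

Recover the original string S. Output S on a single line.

Answer: wombatnoodle$

Derivation:
LF mapping: 4 2 6 8 5 3 9 11 10 12 7 1 0
Walk LF starting at row 12, prepending L[row]:
  step 1: row=12, L[12]='$', prepend. Next row=LF[12]=0
  step 2: row=0, L[0]='e', prepend. Next row=LF[0]=4
  step 3: row=4, L[4]='l', prepend. Next row=LF[4]=5
  step 4: row=5, L[5]='d', prepend. Next row=LF[5]=3
  step 5: row=3, L[3]='o', prepend. Next row=LF[3]=8
  step 6: row=8, L[8]='o', prepend. Next row=LF[8]=10
  step 7: row=10, L[10]='n', prepend. Next row=LF[10]=7
  step 8: row=7, L[7]='t', prepend. Next row=LF[7]=11
  step 9: row=11, L[11]='a', prepend. Next row=LF[11]=1
  step 10: row=1, L[1]='b', prepend. Next row=LF[1]=2
  step 11: row=2, L[2]='m', prepend. Next row=LF[2]=6
  step 12: row=6, L[6]='o', prepend. Next row=LF[6]=9
  step 13: row=9, L[9]='w', prepend. Next row=LF[9]=12
Reversed output: wombatnoodle$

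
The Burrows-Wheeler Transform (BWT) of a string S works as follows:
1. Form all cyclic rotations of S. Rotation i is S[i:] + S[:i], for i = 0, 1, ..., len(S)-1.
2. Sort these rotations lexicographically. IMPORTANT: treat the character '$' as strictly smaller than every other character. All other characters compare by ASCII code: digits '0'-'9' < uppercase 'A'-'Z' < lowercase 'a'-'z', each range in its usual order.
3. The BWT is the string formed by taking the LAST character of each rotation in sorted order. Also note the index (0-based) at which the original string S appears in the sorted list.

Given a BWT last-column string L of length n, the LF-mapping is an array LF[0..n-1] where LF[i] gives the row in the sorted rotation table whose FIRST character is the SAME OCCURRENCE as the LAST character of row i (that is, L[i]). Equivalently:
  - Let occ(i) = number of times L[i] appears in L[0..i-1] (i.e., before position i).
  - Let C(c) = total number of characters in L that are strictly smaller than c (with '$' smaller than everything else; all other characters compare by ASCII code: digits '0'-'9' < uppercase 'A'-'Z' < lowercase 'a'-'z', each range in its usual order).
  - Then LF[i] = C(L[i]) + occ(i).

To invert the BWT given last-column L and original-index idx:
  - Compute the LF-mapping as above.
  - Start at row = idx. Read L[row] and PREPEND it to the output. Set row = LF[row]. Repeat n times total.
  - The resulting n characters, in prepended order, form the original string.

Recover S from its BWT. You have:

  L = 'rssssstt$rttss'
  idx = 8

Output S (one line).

LF mapping: 1 3 4 5 6 7 10 11 0 2 12 13 8 9
Walk LF starting at row 8, prepending L[row]:
  step 1: row=8, L[8]='$', prepend. Next row=LF[8]=0
  step 2: row=0, L[0]='r', prepend. Next row=LF[0]=1
  step 3: row=1, L[1]='s', prepend. Next row=LF[1]=3
  step 4: row=3, L[3]='s', prepend. Next row=LF[3]=5
  step 5: row=5, L[5]='s', prepend. Next row=LF[5]=7
  step 6: row=7, L[7]='t', prepend. Next row=LF[7]=11
  step 7: row=11, L[11]='t', prepend. Next row=LF[11]=13
  step 8: row=13, L[13]='s', prepend. Next row=LF[13]=9
  step 9: row=9, L[9]='r', prepend. Next row=LF[9]=2
  step 10: row=2, L[2]='s', prepend. Next row=LF[2]=4
  step 11: row=4, L[4]='s', prepend. Next row=LF[4]=6
  step 12: row=6, L[6]='t', prepend. Next row=LF[6]=10
  step 13: row=10, L[10]='t', prepend. Next row=LF[10]=12
  step 14: row=12, L[12]='s', prepend. Next row=LF[12]=8
Reversed output: sttssrsttsssr$

Answer: sttssrsttsssr$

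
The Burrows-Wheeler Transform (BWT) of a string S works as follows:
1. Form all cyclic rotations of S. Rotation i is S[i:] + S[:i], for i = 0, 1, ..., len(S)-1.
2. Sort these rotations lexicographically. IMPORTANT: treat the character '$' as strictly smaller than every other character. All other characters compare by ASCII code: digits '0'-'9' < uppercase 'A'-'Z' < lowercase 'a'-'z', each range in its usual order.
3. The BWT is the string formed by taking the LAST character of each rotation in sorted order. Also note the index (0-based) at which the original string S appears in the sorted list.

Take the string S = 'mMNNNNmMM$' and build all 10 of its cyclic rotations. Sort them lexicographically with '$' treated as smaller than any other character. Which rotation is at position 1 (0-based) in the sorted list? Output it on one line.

All 10 rotations (rotation i = S[i:]+S[:i]):
  rot[0] = mMNNNNmMM$
  rot[1] = MNNNNmMM$m
  rot[2] = NNNNmMM$mM
  rot[3] = NNNmMM$mMN
  rot[4] = NNmMM$mMNN
  rot[5] = NmMM$mMNNN
  rot[6] = mMM$mMNNNN
  rot[7] = MM$mMNNNNm
  rot[8] = M$mMNNNNmM
  rot[9] = $mMNNNNmMM
Sorted (with $ < everything):
  sorted[0] = $mMNNNNmMM
  sorted[1] = M$mMNNNNmM
  sorted[2] = MM$mMNNNNm
  sorted[3] = MNNNNmMM$m
  sorted[4] = NNNNmMM$mM
  sorted[5] = NNNmMM$mMN
  sorted[6] = NNmMM$mMNN
  sorted[7] = NmMM$mMNNN
  sorted[8] = mMM$mMNNNN
  sorted[9] = mMNNNNmMM$
sorted[1] = M$mMNNNNmM

Answer: M$mMNNNNmM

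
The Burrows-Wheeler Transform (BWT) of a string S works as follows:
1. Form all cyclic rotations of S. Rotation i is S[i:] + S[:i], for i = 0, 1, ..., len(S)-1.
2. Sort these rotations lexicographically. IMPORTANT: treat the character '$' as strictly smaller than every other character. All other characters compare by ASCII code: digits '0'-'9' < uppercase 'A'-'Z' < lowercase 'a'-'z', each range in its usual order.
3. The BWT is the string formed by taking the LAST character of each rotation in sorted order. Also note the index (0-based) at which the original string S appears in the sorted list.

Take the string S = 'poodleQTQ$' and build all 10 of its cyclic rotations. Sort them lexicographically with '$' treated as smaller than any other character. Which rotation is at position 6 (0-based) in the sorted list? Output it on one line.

Answer: leQTQ$pood

Derivation:
All 10 rotations (rotation i = S[i:]+S[:i]):
  rot[0] = poodleQTQ$
  rot[1] = oodleQTQ$p
  rot[2] = odleQTQ$po
  rot[3] = dleQTQ$poo
  rot[4] = leQTQ$pood
  rot[5] = eQTQ$poodl
  rot[6] = QTQ$poodle
  rot[7] = TQ$poodleQ
  rot[8] = Q$poodleQT
  rot[9] = $poodleQTQ
Sorted (with $ < everything):
  sorted[0] = $poodleQTQ
  sorted[1] = Q$poodleQT
  sorted[2] = QTQ$poodle
  sorted[3] = TQ$poodleQ
  sorted[4] = dleQTQ$poo
  sorted[5] = eQTQ$poodl
  sorted[6] = leQTQ$pood
  sorted[7] = odleQTQ$po
  sorted[8] = oodleQTQ$p
  sorted[9] = poodleQTQ$
sorted[6] = leQTQ$pood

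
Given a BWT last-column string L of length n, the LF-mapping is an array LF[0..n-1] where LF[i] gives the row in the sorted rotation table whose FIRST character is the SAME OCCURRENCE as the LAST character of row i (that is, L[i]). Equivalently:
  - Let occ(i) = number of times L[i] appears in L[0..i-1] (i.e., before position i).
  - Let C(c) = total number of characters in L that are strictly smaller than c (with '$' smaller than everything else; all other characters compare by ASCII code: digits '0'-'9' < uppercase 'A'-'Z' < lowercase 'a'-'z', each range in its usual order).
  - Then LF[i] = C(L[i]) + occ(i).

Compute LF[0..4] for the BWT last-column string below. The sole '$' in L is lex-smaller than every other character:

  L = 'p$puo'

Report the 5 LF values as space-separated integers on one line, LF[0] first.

Char counts: '$':1, 'o':1, 'p':2, 'u':1
C (first-col start): C('$')=0, C('o')=1, C('p')=2, C('u')=4
L[0]='p': occ=0, LF[0]=C('p')+0=2+0=2
L[1]='$': occ=0, LF[1]=C('$')+0=0+0=0
L[2]='p': occ=1, LF[2]=C('p')+1=2+1=3
L[3]='u': occ=0, LF[3]=C('u')+0=4+0=4
L[4]='o': occ=0, LF[4]=C('o')+0=1+0=1

Answer: 2 0 3 4 1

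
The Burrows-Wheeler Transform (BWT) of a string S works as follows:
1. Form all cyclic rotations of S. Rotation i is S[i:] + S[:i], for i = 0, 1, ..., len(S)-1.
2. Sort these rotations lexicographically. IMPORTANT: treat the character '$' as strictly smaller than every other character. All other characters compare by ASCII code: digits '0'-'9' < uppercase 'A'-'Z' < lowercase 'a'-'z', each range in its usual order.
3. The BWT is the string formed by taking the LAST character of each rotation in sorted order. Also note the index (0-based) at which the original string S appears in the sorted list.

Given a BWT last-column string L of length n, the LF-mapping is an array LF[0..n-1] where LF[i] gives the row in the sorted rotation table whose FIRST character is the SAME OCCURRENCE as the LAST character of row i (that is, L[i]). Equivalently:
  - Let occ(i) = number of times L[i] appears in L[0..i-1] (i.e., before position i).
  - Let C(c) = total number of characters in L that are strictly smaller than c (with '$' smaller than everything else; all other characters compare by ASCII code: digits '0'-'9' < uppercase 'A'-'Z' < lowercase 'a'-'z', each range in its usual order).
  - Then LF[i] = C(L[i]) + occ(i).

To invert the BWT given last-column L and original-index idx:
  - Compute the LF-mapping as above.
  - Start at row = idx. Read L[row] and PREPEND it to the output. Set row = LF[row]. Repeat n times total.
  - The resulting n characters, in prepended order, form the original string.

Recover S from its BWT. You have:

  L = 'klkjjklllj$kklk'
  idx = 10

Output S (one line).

Answer: ljjkllklklkkjk$

Derivation:
LF mapping: 4 10 5 1 2 6 11 12 13 3 0 7 8 14 9
Walk LF starting at row 10, prepending L[row]:
  step 1: row=10, L[10]='$', prepend. Next row=LF[10]=0
  step 2: row=0, L[0]='k', prepend. Next row=LF[0]=4
  step 3: row=4, L[4]='j', prepend. Next row=LF[4]=2
  step 4: row=2, L[2]='k', prepend. Next row=LF[2]=5
  step 5: row=5, L[5]='k', prepend. Next row=LF[5]=6
  step 6: row=6, L[6]='l', prepend. Next row=LF[6]=11
  step 7: row=11, L[11]='k', prepend. Next row=LF[11]=7
  step 8: row=7, L[7]='l', prepend. Next row=LF[7]=12
  step 9: row=12, L[12]='k', prepend. Next row=LF[12]=8
  step 10: row=8, L[8]='l', prepend. Next row=LF[8]=13
  step 11: row=13, L[13]='l', prepend. Next row=LF[13]=14
  step 12: row=14, L[14]='k', prepend. Next row=LF[14]=9
  step 13: row=9, L[9]='j', prepend. Next row=LF[9]=3
  step 14: row=3, L[3]='j', prepend. Next row=LF[3]=1
  step 15: row=1, L[1]='l', prepend. Next row=LF[1]=10
Reversed output: ljjkllklklkkjk$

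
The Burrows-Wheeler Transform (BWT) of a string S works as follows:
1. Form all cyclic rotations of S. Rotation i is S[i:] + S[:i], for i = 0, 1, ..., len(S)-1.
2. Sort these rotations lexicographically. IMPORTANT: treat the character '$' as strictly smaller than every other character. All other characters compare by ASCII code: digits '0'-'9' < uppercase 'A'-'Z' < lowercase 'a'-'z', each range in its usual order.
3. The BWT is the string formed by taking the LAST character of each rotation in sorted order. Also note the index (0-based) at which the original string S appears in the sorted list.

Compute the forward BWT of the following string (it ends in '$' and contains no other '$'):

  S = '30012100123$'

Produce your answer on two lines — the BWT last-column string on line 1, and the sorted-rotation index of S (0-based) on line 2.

All 12 rotations (rotation i = S[i:]+S[:i]):
  rot[0] = 30012100123$
  rot[1] = 0012100123$3
  rot[2] = 012100123$30
  rot[3] = 12100123$300
  rot[4] = 2100123$3001
  rot[5] = 100123$30012
  rot[6] = 00123$300121
  rot[7] = 0123$3001210
  rot[8] = 123$30012100
  rot[9] = 23$300121001
  rot[10] = 3$3001210012
  rot[11] = $30012100123
Sorted (with $ < everything):
  sorted[0] = $30012100123  (last char: '3')
  sorted[1] = 0012100123$3  (last char: '3')
  sorted[2] = 00123$300121  (last char: '1')
  sorted[3] = 012100123$30  (last char: '0')
  sorted[4] = 0123$3001210  (last char: '0')
  sorted[5] = 100123$30012  (last char: '2')
  sorted[6] = 12100123$300  (last char: '0')
  sorted[7] = 123$30012100  (last char: '0')
  sorted[8] = 2100123$3001  (last char: '1')
  sorted[9] = 23$300121001  (last char: '1')
  sorted[10] = 3$3001210012  (last char: '2')
  sorted[11] = 30012100123$  (last char: '$')
Last column: 33100200112$
Original string S is at sorted index 11

Answer: 33100200112$
11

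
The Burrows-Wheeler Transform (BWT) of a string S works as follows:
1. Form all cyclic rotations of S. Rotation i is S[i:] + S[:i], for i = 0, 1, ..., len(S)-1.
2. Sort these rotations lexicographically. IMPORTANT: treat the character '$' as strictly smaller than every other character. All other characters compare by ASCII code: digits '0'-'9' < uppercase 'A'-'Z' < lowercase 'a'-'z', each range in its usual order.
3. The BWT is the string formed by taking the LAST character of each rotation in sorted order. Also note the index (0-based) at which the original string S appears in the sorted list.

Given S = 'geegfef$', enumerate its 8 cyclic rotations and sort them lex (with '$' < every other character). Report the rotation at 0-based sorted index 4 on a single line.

All 8 rotations (rotation i = S[i:]+S[:i]):
  rot[0] = geegfef$
  rot[1] = eegfef$g
  rot[2] = egfef$ge
  rot[3] = gfef$gee
  rot[4] = fef$geeg
  rot[5] = ef$geegf
  rot[6] = f$geegfe
  rot[7] = $geegfef
Sorted (with $ < everything):
  sorted[0] = $geegfef
  sorted[1] = eegfef$g
  sorted[2] = ef$geegf
  sorted[3] = egfef$ge
  sorted[4] = f$geegfe
  sorted[5] = fef$geeg
  sorted[6] = geegfef$
  sorted[7] = gfef$gee
sorted[4] = f$geegfe

Answer: f$geegfe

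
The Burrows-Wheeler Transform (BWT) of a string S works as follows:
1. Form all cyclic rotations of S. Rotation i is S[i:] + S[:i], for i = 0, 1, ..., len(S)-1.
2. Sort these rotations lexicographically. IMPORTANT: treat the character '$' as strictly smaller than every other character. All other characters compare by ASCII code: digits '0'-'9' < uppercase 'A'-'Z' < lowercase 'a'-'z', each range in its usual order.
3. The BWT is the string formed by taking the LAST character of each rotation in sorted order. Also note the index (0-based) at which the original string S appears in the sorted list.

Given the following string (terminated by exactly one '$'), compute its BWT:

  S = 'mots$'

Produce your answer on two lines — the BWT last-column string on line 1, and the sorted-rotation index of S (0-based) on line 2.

All 5 rotations (rotation i = S[i:]+S[:i]):
  rot[0] = mots$
  rot[1] = ots$m
  rot[2] = ts$mo
  rot[3] = s$mot
  rot[4] = $mots
Sorted (with $ < everything):
  sorted[0] = $mots  (last char: 's')
  sorted[1] = mots$  (last char: '$')
  sorted[2] = ots$m  (last char: 'm')
  sorted[3] = s$mot  (last char: 't')
  sorted[4] = ts$mo  (last char: 'o')
Last column: s$mto
Original string S is at sorted index 1

Answer: s$mto
1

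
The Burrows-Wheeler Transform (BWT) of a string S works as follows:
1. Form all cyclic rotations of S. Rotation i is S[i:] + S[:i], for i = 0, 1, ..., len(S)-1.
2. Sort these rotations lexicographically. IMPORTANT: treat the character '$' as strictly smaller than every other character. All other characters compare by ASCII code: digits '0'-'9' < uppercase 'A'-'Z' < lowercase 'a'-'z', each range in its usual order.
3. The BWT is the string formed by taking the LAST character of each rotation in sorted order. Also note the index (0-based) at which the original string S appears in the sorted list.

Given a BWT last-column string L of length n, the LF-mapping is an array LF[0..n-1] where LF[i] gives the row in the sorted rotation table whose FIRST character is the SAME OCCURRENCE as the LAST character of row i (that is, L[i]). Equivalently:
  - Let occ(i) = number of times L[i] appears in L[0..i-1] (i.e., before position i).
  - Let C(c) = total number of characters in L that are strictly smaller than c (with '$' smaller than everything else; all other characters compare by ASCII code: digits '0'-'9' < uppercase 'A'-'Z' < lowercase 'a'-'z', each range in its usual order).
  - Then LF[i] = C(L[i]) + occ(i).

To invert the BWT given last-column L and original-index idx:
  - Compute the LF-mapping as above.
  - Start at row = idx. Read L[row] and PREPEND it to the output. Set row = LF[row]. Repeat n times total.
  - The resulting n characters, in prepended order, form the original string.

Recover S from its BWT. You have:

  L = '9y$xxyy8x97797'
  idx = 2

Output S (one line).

LF mapping: 5 11 0 8 9 12 13 4 10 6 1 2 7 3
Walk LF starting at row 2, prepending L[row]:
  step 1: row=2, L[2]='$', prepend. Next row=LF[2]=0
  step 2: row=0, L[0]='9', prepend. Next row=LF[0]=5
  step 3: row=5, L[5]='y', prepend. Next row=LF[5]=12
  step 4: row=12, L[12]='9', prepend. Next row=LF[12]=7
  step 5: row=7, L[7]='8', prepend. Next row=LF[7]=4
  step 6: row=4, L[4]='x', prepend. Next row=LF[4]=9
  step 7: row=9, L[9]='9', prepend. Next row=LF[9]=6
  step 8: row=6, L[6]='y', prepend. Next row=LF[6]=13
  step 9: row=13, L[13]='7', prepend. Next row=LF[13]=3
  step 10: row=3, L[3]='x', prepend. Next row=LF[3]=8
  step 11: row=8, L[8]='x', prepend. Next row=LF[8]=10
  step 12: row=10, L[10]='7', prepend. Next row=LF[10]=1
  step 13: row=1, L[1]='y', prepend. Next row=LF[1]=11
  step 14: row=11, L[11]='7', prepend. Next row=LF[11]=2
Reversed output: 7y7xx7y9x89y9$

Answer: 7y7xx7y9x89y9$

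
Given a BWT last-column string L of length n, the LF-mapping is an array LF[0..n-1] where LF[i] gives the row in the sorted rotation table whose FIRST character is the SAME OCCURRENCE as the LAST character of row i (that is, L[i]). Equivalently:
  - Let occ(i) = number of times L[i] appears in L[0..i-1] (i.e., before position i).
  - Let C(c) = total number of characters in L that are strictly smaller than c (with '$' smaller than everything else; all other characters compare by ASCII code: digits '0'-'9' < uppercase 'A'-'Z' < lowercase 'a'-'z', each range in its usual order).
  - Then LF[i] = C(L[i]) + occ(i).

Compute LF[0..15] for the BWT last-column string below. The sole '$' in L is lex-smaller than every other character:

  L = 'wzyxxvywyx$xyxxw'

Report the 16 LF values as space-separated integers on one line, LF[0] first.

Char counts: '$':1, 'v':1, 'w':3, 'x':6, 'y':4, 'z':1
C (first-col start): C('$')=0, C('v')=1, C('w')=2, C('x')=5, C('y')=11, C('z')=15
L[0]='w': occ=0, LF[0]=C('w')+0=2+0=2
L[1]='z': occ=0, LF[1]=C('z')+0=15+0=15
L[2]='y': occ=0, LF[2]=C('y')+0=11+0=11
L[3]='x': occ=0, LF[3]=C('x')+0=5+0=5
L[4]='x': occ=1, LF[4]=C('x')+1=5+1=6
L[5]='v': occ=0, LF[5]=C('v')+0=1+0=1
L[6]='y': occ=1, LF[6]=C('y')+1=11+1=12
L[7]='w': occ=1, LF[7]=C('w')+1=2+1=3
L[8]='y': occ=2, LF[8]=C('y')+2=11+2=13
L[9]='x': occ=2, LF[9]=C('x')+2=5+2=7
L[10]='$': occ=0, LF[10]=C('$')+0=0+0=0
L[11]='x': occ=3, LF[11]=C('x')+3=5+3=8
L[12]='y': occ=3, LF[12]=C('y')+3=11+3=14
L[13]='x': occ=4, LF[13]=C('x')+4=5+4=9
L[14]='x': occ=5, LF[14]=C('x')+5=5+5=10
L[15]='w': occ=2, LF[15]=C('w')+2=2+2=4

Answer: 2 15 11 5 6 1 12 3 13 7 0 8 14 9 10 4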